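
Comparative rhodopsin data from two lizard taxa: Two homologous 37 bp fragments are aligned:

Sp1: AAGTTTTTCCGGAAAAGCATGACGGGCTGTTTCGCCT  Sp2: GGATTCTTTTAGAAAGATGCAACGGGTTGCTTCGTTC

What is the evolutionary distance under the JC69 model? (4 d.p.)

The sequences differ at 18 of 37 sites, so p = 18/37 ≈ 0.486486.
d = −(3/4) ln(1 − 4p/3) = −0.75 ln(1 − 0.648648) = −0.75 ln(0.351352)
  = −0.75 × (-1.045967) = 0.784475 substitutions/site.

0.7845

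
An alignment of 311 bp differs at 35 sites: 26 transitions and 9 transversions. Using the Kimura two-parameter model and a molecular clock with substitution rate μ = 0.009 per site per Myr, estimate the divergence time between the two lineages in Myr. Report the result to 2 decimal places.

6.89

P = 26/311 ≈ 0.083601 and Q = 9/311 ≈ 0.028939.
Under the Kimura two-parameter model, d = −½ ln(1 − 2P − Q) − ¼ ln(1 − 2Q).
1 − 2P − Q = 0.803859, giving −½ ln(0.803859) = 0.109166.
1 − 2Q = 0.942122, giving −¼ ln(0.942122) = 0.014905.
d = 0.109166 + 0.014905 = 0.124071.
Under a molecular clock d = 2μt, so t = d/(2μ) = 0.124071 / (2 × 0.009) = 6.89 Myr.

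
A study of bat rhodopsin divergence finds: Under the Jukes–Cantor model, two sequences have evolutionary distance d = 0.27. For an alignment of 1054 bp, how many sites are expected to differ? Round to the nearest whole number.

239

Invert JC69: p = (3/4)(1 − e^(−4d/3)) = 0.75 × (1 − e^(-0.36)) = 0.75 × (1 − 0.697676) = 0.226743.
Expected differing sites = pL ≈ 0.226743 × 1054 = 238.987122 ≈ 239.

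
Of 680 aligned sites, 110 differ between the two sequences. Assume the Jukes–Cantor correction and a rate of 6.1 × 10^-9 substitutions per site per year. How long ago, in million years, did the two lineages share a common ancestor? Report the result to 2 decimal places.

14.94

p = 110/680 ≈ 0.161765.
d = −(3/4) ln(1 − 4p/3) = −0.75 ln(1 − 0.215687) = −0.75 ln(0.784313)
  = −0.75 × (-0.242947) = 0.182210 substitutions/site.
Under a molecular clock d = 2μt, so t = d/(2μ) = 0.182210 / (2 × 6.1 × 10^-9) = 14.94 million years.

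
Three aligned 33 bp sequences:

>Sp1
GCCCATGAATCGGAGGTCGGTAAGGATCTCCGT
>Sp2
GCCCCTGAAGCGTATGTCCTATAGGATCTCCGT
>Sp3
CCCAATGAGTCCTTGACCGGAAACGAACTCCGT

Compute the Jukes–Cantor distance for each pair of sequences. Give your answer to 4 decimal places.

Sp1–Sp2: 8/33 sites differ → p ≈ 0.242424, d = −0.75 ln(1 − 0.323232) = 0.292820 ≈ 0.2928.
Sp1–Sp3: 11/33 sites differ → p ≈ 0.333333, d = −0.75 ln(1 − 0.444444) = 0.440839 ≈ 0.4408.
Sp2–Sp3: 15/33 sites differ → p ≈ 0.454545, d = −0.75 ln(1 − 0.60606) = 0.698667 ≈ 0.6987.

d(Sp1,Sp2) = 0.2928, d(Sp1,Sp3) = 0.4408, d(Sp2,Sp3) = 0.6987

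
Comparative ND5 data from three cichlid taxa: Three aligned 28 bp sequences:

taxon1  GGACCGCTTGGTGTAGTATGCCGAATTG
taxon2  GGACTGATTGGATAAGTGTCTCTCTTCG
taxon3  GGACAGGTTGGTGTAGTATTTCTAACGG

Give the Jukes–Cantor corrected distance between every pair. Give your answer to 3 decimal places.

d(taxon1,taxon2) = 0.635, d(taxon1,taxon3) = 0.304, d(taxon2,taxon3) = 0.556

taxon1–taxon2: 12/28 sites differ → p ≈ 0.428571, d = −0.75 ln(1 − 0.571428) = 0.635472 ≈ 0.635.
taxon1–taxon3: 7/28 sites differ → p = 0.25, d = −0.75 ln(1 − 0.333333) = 0.304098 ≈ 0.304.
taxon2–taxon3: 11/28 sites differ → p ≈ 0.392857, d = −0.75 ln(1 − 0.523809) = 0.556452 ≈ 0.556.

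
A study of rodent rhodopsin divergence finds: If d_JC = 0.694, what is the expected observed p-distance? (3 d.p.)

p = (3/4)(1 − e^(−4d/3)) = 0.75 × (1 − e^(-0.925333)) = 0.75 × (1 − 0.396399) = 0.452701.

0.453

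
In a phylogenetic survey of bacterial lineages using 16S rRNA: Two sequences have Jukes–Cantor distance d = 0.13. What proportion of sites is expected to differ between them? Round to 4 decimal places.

0.1194

p = (3/4)(1 − e^(−4d/3)) = 0.75 × (1 − e^(-0.173333)) = 0.75 × (1 − 0.840858) = 0.119357.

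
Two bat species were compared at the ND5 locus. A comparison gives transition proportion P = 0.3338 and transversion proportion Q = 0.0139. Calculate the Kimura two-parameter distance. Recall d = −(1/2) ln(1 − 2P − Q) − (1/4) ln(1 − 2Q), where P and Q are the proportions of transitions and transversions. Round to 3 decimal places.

0.579

Under the Kimura two-parameter model, d = −½ ln(1 − 2P − Q) − ¼ ln(1 − 2Q).
1 − 2P − Q = 0.3185, giving −½ ln(0.3185) = 0.572066.
1 − 2Q = 0.9722, giving −¼ ln(0.9722) = 0.007048.
d = 0.572066 + 0.007048 = 0.579114.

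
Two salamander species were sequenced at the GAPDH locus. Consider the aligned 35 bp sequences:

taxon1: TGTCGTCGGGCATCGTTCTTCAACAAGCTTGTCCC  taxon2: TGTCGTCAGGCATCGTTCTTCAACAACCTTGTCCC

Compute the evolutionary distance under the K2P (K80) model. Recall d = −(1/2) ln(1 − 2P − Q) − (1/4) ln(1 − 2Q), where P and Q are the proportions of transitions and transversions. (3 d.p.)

Of 35 sites, 1 differences are transitions and 1 are transversions, so P = 1/35 ≈ 0.028571 and Q = 1/35 ≈ 0.028571.
Under the Kimura two-parameter model, d = −½ ln(1 − 2P − Q) − ¼ ln(1 − 2Q).
1 − 2P − Q = 0.914287, giving −½ ln(0.914287) = 0.044805.
1 − 2Q = 0.942858, giving −¼ ln(0.942858) = 0.014710.
d = 0.044805 + 0.014710 = 0.059515.

0.060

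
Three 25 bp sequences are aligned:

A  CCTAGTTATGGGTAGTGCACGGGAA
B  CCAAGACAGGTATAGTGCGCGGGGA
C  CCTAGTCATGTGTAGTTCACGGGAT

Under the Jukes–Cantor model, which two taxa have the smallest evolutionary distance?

A and C

A–B: 8/25 differ, p = 0.320, d = 0.417.
A–C: 4/25 differ, p = 0.160, d = 0.180.
B–C: 8/25 differ, p = 0.320, d = 0.417.
The smallest distance is between A and C.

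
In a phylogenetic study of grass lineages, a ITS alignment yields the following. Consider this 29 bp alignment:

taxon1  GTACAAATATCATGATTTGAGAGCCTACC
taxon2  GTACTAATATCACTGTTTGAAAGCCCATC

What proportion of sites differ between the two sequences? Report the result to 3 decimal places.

The sequences differ at 7 of 29 positions (sites 5, 13, 14, 15, 21, 26, 28).
p = 7/29 = 0.241379… ≈ 0.241 (to 3 d.p.).

0.241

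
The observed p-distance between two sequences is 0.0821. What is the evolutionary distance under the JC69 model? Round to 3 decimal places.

0.087

d = −(3/4) ln(1 − 4p/3) = −0.75 ln(1 − 0.109467) = −0.75 ln(0.890533)
  = −0.75 × (-0.115935) = 0.086951 substitutions/site.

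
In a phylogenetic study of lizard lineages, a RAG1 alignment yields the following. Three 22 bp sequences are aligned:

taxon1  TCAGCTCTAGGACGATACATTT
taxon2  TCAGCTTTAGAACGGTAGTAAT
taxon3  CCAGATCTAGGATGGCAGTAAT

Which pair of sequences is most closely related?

taxon2 and taxon3

taxon1–taxon2: 7/22 differ, p = 0.318, d = 0.414.
taxon1–taxon3: 9/22 differ, p = 0.409, d = 0.591.
taxon2–taxon3: 6/22 differ, p = 0.273, d = 0.339.
The smallest distance is between taxon2 and taxon3.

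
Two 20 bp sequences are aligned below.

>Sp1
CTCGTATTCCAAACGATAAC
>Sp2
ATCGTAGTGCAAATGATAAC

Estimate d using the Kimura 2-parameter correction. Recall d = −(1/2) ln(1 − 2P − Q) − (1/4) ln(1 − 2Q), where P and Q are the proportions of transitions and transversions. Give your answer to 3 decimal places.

Of 20 sites, 1 differences are transitions and 3 are transversions, so P = 1/20 = 0.05 and Q = 3/20 = 0.15.
Under the Kimura two-parameter model, d = −½ ln(1 − 2P − Q) − ¼ ln(1 − 2Q).
1 − 2P − Q = 0.75, giving −½ ln(0.75) = 0.143841.
1 − 2Q = 0.7, giving −¼ ln(0.7) = 0.089169.
d = 0.143841 + 0.089169 = 0.233010.

0.233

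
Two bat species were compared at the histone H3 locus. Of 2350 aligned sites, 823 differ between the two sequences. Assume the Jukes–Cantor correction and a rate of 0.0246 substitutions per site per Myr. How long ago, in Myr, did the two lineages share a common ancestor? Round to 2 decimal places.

9.59

p = 823/2350 ≈ 0.350213.
d = −(3/4) ln(1 − 4p/3) = −0.75 ln(1 − 0.466951) = −0.75 ln(0.533049)
  = −0.75 × (-0.629142) = 0.471857 substitutions/site.
Under a molecular clock d = 2μt, so t = d/(2μ) = 0.471857 / (2 × 0.0246) = 9.59 Myr.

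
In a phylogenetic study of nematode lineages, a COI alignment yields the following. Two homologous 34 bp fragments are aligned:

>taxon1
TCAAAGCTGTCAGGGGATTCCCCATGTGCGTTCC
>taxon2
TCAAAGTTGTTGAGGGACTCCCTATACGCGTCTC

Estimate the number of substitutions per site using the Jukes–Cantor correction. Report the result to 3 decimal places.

The sequences differ at 10 of 34 sites (7, 11, 12, 13, 18, 23, 26, 27, 32, 33), so p = 10/34 ≈ 0.294118.
d = −(3/4) ln(1 − 4p/3) = −0.75 ln(1 − 0.392157) = −0.75 ln(0.607843)
  = −0.75 × (-0.497839) = 0.373379 substitutions/site.

0.373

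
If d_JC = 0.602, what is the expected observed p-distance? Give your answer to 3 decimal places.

p = (3/4)(1 − e^(−4d/3)) = 0.75 × (1 − e^(-0.802667)) = 0.75 × (1 − 0.448132) = 0.413901.

0.414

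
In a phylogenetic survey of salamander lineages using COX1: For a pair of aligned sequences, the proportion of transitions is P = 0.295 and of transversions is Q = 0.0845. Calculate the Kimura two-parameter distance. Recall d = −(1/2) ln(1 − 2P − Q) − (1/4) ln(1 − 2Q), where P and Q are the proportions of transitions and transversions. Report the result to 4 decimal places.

0.6075

Under the Kimura two-parameter model, d = −½ ln(1 − 2P − Q) − ¼ ln(1 − 2Q).
1 − 2P − Q = 0.3255, giving −½ ln(0.3255) = 0.561196.
1 − 2Q = 0.831, giving −¼ ln(0.831) = 0.046281.
d = 0.561196 + 0.046281 = 0.607477.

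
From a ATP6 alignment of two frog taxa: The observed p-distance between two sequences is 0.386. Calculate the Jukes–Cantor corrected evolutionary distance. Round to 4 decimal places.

d = −(3/4) ln(1 − 4p/3) = −0.75 ln(1 − 0.514667) = −0.75 ln(0.485333)
  = −0.75 × (-0.722920) = 0.542190 substitutions/site.

0.5422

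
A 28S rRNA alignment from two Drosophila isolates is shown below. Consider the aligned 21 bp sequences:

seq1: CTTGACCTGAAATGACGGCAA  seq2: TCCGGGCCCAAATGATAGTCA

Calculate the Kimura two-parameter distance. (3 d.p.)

Of 21 sites, 8 differences are transitions and 3 are transversions, so P = 8/21 ≈ 0.380952 and Q = 3/21 ≈ 0.142857.
Under the Kimura two-parameter model, d = −½ ln(1 − 2P − Q) − ¼ ln(1 − 2Q).
1 − 2P − Q = 0.095239, giving −½ ln(0.095239) = 1.175683.
1 − 2Q = 0.714286, giving −¼ ln(0.714286) = 0.084118.
d = 1.175683 + 0.084118 = 1.259801.

1.260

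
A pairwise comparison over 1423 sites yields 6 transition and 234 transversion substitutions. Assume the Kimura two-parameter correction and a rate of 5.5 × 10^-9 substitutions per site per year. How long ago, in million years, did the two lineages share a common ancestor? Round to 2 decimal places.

P = 6/1423 ≈ 0.004216 and Q = 234/1423 ≈ 0.164441.
Under the Kimura two-parameter model, d = −½ ln(1 − 2P − Q) − ¼ ln(1 − 2Q).
1 − 2P − Q = 0.827127, giving −½ ln(0.827127) = 0.094899.
1 − 2Q = 0.671118, giving −¼ ln(0.671118) = 0.099703.
d = 0.094899 + 0.099703 = 0.194602.
Under a molecular clock d = 2μt, so t = d/(2μ) = 0.194602 / (2 × 5.5 × 10^-9) = 17.69 million years.

17.69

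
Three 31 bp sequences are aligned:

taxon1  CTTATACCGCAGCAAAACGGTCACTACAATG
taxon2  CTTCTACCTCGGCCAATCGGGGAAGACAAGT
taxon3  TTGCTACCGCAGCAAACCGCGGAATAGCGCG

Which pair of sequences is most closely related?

taxon1–taxon2: 11/31 differ, p = 0.355, d = 0.481.
taxon1–taxon3: 12/31 differ, p = 0.387, d = 0.544.
taxon2–taxon3: 13/31 differ, p = 0.419, d = 0.614.
The smallest distance is between taxon1 and taxon2.

taxon1 and taxon2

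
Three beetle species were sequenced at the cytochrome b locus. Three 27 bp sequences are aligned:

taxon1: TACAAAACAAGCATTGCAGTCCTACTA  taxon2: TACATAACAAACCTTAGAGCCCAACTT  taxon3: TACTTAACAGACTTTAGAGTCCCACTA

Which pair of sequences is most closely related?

taxon1–taxon2: 8/27 differ, p = 0.296, d = 0.377.
taxon1–taxon3: 8/27 differ, p = 0.296, d = 0.377.
taxon2–taxon3: 6/27 differ, p = 0.222, d = 0.264.
The smallest distance is between taxon2 and taxon3.

taxon2 and taxon3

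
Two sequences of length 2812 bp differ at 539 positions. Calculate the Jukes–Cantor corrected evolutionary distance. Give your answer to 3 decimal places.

0.221

p = 539/2812 ≈ 0.191679.
d = −(3/4) ln(1 − 4p/3) = −0.75 ln(1 − 0.255572) = −0.75 ln(0.744428)
  = −0.75 × (-0.295139) = 0.221354 substitutions/site.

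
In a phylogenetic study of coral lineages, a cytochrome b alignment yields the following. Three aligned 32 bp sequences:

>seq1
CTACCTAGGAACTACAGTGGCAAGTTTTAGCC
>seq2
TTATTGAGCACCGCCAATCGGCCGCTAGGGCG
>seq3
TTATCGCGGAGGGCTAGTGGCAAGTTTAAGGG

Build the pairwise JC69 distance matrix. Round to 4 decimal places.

d(seq1,seq2) = 1.0397, d(seq1,seq3) = 0.5199, d(seq2,seq3) = 0.8240

seq1–seq2: 18/32 sites differ → p = 0.5625, d = −0.75 ln(1 − 0.75) = 1.039721 ≈ 1.0397.
seq1–seq3: 12/32 sites differ → p = 0.375, d = −0.75 ln(1 − 0.5) = 0.519860 ≈ 0.5199.
seq2–seq3: 16/32 sites differ → p = 0.5, d = −0.75 ln(1 − 0.666667) = 0.823960 ≈ 0.8240.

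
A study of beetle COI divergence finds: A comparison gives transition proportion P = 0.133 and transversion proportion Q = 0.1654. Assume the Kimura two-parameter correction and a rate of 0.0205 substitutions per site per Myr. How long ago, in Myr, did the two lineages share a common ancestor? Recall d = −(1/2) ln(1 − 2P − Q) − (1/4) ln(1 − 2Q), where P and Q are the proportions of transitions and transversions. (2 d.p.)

9.33

Under the Kimura two-parameter model, d = −½ ln(1 − 2P − Q) − ¼ ln(1 − 2Q).
1 − 2P − Q = 0.5686, giving −½ ln(0.5686) = 0.282289.
1 − 2Q = 0.6692, giving −¼ ln(0.6692) = 0.100418.
d = 0.282289 + 0.100418 = 0.382707.
Under a molecular clock d = 2μt, so t = d/(2μ) = 0.382707 / (2 × 0.0205) = 9.33 Myr.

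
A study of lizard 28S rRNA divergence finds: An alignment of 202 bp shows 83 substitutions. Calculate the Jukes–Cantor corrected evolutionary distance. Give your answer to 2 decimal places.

p = 83/202 ≈ 0.410891.
d = −(3/4) ln(1 − 4p/3) = −0.75 ln(1 − 0.547855) = −0.75 ln(0.452145)
  = −0.75 × (-0.793752) = 0.595314 substitutions/site.

0.60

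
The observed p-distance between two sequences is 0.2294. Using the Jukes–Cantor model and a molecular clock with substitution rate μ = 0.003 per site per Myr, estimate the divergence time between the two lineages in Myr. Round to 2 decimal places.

d = −(3/4) ln(1 − 4p/3) = −0.75 ln(1 − 0.305867) = −0.75 ln(0.694133)
  = −0.75 × (-0.365092) = 0.273819 substitutions/site.
Under a molecular clock d = 2μt, so t = d/(2μ) = 0.273819 / (2 × 0.003) = 45.64 Myr.

45.64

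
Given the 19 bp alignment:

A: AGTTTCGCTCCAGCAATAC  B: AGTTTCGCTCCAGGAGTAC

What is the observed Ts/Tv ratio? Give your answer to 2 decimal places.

1.00

Transitions are A↔G and C↔T; transversions are all other mismatches.
Transitions: 1. Transversions: 1.
R = 1/1 = 1.00.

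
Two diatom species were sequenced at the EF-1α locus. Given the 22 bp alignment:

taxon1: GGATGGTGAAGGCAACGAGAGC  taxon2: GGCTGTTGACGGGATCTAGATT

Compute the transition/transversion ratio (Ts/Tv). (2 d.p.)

0.14

Transitions are A↔G and C↔T; transversions are all other mismatches.
Transitions: 1. Transversions: 7.
R = 1/7 = 0.142857… ≈ 0.14 (to 2 d.p.).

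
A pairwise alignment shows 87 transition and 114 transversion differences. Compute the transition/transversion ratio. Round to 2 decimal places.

R = 87/114 = 0.763157… ≈ 0.76 (to 2 d.p.).

0.76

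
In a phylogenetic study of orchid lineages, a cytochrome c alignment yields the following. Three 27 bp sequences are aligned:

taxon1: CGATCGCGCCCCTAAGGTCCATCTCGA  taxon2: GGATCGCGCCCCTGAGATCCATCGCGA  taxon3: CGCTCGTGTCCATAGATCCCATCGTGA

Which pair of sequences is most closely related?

taxon1 and taxon2

taxon1–taxon2: 4/27 differ, p = 0.148, d = 0.165.
taxon1–taxon3: 10/27 differ, p = 0.370, d = 0.511.
taxon2–taxon3: 11/27 differ, p = 0.407, d = 0.588.
The smallest distance is between taxon1 and taxon2.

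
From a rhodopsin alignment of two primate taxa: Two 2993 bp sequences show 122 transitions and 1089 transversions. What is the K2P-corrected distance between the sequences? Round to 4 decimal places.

0.6199

P = 122/2993 ≈ 0.040762 and Q = 1089/2993 ≈ 0.363849.
Under the Kimura two-parameter model, d = −½ ln(1 − 2P − Q) − ¼ ln(1 − 2Q).
1 − 2P − Q = 0.554627, giving −½ ln(0.554627) = 0.294730.
1 − 2Q = 0.272302, giving −¼ ln(0.272302) = 0.325211.
d = 0.294730 + 0.325211 = 0.619941.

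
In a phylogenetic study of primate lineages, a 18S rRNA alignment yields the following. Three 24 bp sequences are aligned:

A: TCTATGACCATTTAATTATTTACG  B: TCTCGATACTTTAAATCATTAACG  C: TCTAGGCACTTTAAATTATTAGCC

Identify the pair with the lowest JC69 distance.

A–B: 9/24 differ, p = 0.375, d = 0.520.
A–C: 8/24 differ, p = 0.333, d = 0.441.
B–C: 6/24 differ, p = 0.250, d = 0.304.
The smallest distance is between B and C.

B and C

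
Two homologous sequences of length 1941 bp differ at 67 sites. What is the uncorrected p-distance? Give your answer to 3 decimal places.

p = 67/1941 = 0.034518… ≈ 0.035 (to 3 d.p.).

0.035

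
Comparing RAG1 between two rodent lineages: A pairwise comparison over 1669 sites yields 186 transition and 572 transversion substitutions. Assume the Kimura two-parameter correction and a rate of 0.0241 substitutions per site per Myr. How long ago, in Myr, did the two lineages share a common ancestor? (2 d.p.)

14.65

P = 186/1669 ≈ 0.111444 and Q = 572/1669 ≈ 0.34272.
Under the Kimura two-parameter model, d = −½ ln(1 − 2P − Q) − ¼ ln(1 − 2Q).
1 − 2P − Q = 0.434392, giving −½ ln(0.434392) = 0.416904.
1 − 2Q = 0.31456, giving −¼ ln(0.31456) = 0.289145.
d = 0.416904 + 0.289145 = 0.706049.
Under a molecular clock d = 2μt, so t = d/(2μ) = 0.706049 / (2 × 0.0241) = 14.65 Myr.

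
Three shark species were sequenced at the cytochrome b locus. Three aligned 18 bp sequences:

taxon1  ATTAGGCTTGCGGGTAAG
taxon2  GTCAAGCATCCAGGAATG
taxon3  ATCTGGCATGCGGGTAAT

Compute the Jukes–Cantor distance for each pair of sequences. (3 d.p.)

taxon1–taxon2: 8/18 sites differ → p ≈ 0.444444, d = −0.75 ln(1 − 0.592592) = 0.673455 ≈ 0.673.
taxon1–taxon3: 4/18 sites differ → p ≈ 0.222222, d = −0.75 ln(1 − 0.296296) = 0.263548 ≈ 0.264.
taxon2–taxon3: 8/18 sites differ → p ≈ 0.444444, d = −0.75 ln(1 − 0.592592) = 0.673455 ≈ 0.673.

d(taxon1,taxon2) = 0.673, d(taxon1,taxon3) = 0.264, d(taxon2,taxon3) = 0.673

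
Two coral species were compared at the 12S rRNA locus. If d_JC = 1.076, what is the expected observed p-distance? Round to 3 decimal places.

p = (3/4)(1 − e^(−4d/3)) = 0.75 × (1 − e^(-1.434667)) = 0.75 × (1 − 0.238195) = 0.571354.

0.571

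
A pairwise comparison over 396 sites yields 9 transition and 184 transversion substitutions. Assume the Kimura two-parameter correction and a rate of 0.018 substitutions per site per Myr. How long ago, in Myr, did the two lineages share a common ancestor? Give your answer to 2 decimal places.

P = 9/396 ≈ 0.022727 and Q = 184/396 ≈ 0.464646.
Under the Kimura two-parameter model, d = −½ ln(1 − 2P − Q) − ¼ ln(1 − 2Q).
1 − 2P − Q = 0.4899, giving −½ ln(0.4899) = 0.356777.
1 − 2Q = 0.070708, giving −¼ ln(0.070708) = 0.662299.
d = 0.356777 + 0.662299 = 1.019076.
Under a molecular clock d = 2μt, so t = d/(2μ) = 1.019076 / (2 × 0.018) = 28.31 Myr.

28.31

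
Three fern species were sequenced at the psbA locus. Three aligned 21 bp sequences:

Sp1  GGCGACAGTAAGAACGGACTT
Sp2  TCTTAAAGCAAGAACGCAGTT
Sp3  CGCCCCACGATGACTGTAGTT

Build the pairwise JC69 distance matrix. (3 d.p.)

d(Sp1,Sp2) = 0.532, d(Sp1,Sp3) = 0.756, d(Sp2,Sp3) = 1.076

Sp1–Sp2: 8/21 sites differ → p ≈ 0.380952, d = −0.75 ln(1 − 0.507936) = 0.531860 ≈ 0.532.
Sp1–Sp3: 10/21 sites differ → p ≈ 0.47619, d = −0.75 ln(1 − 0.63492) = 0.755729 ≈ 0.756.
Sp2–Sp3: 12/21 sites differ → p ≈ 0.571429, d = −0.75 ln(1 − 0.761905) = 1.076314 ≈ 1.076.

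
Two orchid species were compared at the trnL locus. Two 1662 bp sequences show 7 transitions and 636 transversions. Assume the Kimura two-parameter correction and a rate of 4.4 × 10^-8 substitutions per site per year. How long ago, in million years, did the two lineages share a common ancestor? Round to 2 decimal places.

6.94

P = 7/1662 ≈ 0.004212 and Q = 636/1662 ≈ 0.382671.
Under the Kimura two-parameter model, d = −½ ln(1 − 2P − Q) − ¼ ln(1 − 2Q).
1 − 2P − Q = 0.608905, giving −½ ln(0.608905) = 0.248047.
1 − 2Q = 0.234658, giving −¼ ln(0.234658) = 0.362407.
d = 0.248047 + 0.362407 = 0.610454.
Under a molecular clock d = 2μt, so t = d/(2μ) = 0.610454 / (2 × 4.4 × 10^-8) = 6.94 million years.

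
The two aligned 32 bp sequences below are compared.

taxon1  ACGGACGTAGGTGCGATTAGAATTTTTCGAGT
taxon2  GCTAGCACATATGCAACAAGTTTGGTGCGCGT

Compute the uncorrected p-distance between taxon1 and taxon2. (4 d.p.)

0.5313

The sequences differ at 17 of 32 positions.
p = 17/32 = 0.53125 ≈ 0.5313 (to 4 d.p.).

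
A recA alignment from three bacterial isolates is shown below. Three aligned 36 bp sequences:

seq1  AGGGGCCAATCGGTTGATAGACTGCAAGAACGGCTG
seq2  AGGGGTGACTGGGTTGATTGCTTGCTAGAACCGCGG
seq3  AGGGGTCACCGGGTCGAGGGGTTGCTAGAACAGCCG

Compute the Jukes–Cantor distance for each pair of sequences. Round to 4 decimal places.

seq1–seq2: 10/36 sites differ → p ≈ 0.277778, d = −0.75 ln(1 − 0.370371) = 0.346968 ≈ 0.3470.
seq1–seq3: 12/36 sites differ → p ≈ 0.333333, d = −0.75 ln(1 − 0.444444) = 0.440839 ≈ 0.4408.
seq2–seq3: 8/36 sites differ → p ≈ 0.222222, d = −0.75 ln(1 − 0.296296) = 0.263548 ≈ 0.2635.

d(seq1,seq2) = 0.3470, d(seq1,seq3) = 0.4408, d(seq2,seq3) = 0.2635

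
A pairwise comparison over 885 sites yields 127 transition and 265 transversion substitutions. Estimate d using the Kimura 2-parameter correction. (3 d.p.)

0.670

P = 127/885 ≈ 0.143503 and Q = 265/885 ≈ 0.299435.
Under the Kimura two-parameter model, d = −½ ln(1 − 2P − Q) − ¼ ln(1 − 2Q).
1 − 2P − Q = 0.413559, giving −½ ln(0.413559) = 0.441478.
1 − 2Q = 0.40113, giving −¼ ln(0.40113) = 0.228367.
d = 0.441478 + 0.228367 = 0.669845.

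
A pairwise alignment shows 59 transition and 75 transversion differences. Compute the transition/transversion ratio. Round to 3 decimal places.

R = 59/75 = 0.786666… ≈ 0.787 (to 3 d.p.).

0.787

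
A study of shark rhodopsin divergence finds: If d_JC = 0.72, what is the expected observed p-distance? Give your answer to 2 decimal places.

p = (3/4)(1 − e^(−4d/3)) = 0.75 × (1 − e^(-0.96)) = 0.75 × (1 − 0.382893) = 0.462830.

0.46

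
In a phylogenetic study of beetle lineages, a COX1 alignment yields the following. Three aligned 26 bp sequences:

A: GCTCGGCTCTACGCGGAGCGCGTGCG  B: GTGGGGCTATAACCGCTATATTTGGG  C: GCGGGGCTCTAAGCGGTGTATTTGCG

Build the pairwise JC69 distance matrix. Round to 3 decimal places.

A–B: 14/26 sites differ → p ≈ 0.538462, d = −0.75 ln(1 − 0.717949) = 0.949251 ≈ 0.949.
A–C: 8/26 sites differ → p ≈ 0.307692, d = −0.75 ln(1 − 0.410256) = 0.396050 ≈ 0.396.
B–C: 6/26 sites differ → p ≈ 0.230769, d = −0.75 ln(1 − 0.307692) = 0.275793 ≈ 0.276.

d(A,B) = 0.949, d(A,C) = 0.396, d(B,C) = 0.276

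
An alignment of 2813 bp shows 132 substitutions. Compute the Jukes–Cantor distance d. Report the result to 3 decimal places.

0.048

p = 132/2813 ≈ 0.046925.
d = −(3/4) ln(1 − 4p/3) = −0.75 ln(1 − 0.062567) = −0.75 ln(0.937433)
  = −0.75 × (-0.064610) = 0.048458 substitutions/site.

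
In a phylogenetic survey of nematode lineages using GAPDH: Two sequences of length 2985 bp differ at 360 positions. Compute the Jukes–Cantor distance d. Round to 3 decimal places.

p = 360/2985 ≈ 0.120603.
d = −(3/4) ln(1 − 4p/3) = −0.75 ln(1 − 0.160804) = −0.75 ln(0.839196)
  = −0.75 × (-0.175311) = 0.131483 substitutions/site.

0.131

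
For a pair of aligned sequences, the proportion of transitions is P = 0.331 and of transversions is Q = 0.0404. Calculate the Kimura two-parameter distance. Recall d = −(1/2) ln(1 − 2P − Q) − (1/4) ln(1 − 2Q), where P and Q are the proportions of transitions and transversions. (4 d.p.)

Under the Kimura two-parameter model, d = −½ ln(1 − 2P − Q) − ¼ ln(1 − 2Q).
1 − 2P − Q = 0.2976, giving −½ ln(0.2976) = 0.606002.
1 − 2Q = 0.9192, giving −¼ ln(0.9192) = 0.021063.
d = 0.606002 + 0.021063 = 0.627065.

0.6271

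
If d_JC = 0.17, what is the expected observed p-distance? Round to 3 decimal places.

0.152

p = (3/4)(1 − e^(−4d/3)) = 0.75 × (1 − e^(-0.226667)) = 0.75 × (1 − 0.797186) = 0.152111.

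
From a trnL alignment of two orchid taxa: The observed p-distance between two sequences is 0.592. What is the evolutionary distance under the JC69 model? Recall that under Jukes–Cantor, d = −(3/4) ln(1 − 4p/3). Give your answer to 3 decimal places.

d = −(3/4) ln(1 − 4p/3) = −0.75 ln(1 − 0.789333) = −0.75 ln(0.210667)
  = −0.75 × (-1.557477) = 1.168108 substitutions/site.

1.168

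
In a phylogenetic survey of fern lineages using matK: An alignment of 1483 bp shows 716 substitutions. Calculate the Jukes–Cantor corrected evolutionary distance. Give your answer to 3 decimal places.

p = 716/1483 ≈ 0.482805.
d = −(3/4) ln(1 − 4p/3) = −0.75 ln(1 − 0.64374) = −0.75 ln(0.35626)
  = −0.75 × (-1.032094) = 0.774071 substitutions/site.

0.774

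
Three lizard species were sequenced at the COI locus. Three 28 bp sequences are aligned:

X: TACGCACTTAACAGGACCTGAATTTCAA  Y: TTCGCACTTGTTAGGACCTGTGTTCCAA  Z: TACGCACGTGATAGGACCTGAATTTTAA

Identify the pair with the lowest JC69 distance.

X–Y: 7/28 differ, p = 0.250, d = 0.304.
X–Z: 4/28 differ, p = 0.143, d = 0.158.
Y–Z: 7/28 differ, p = 0.250, d = 0.304.
The smallest distance is between X and Z.

X and Z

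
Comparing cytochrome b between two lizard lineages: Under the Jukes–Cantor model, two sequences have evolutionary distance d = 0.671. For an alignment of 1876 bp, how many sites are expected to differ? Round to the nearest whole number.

832

Invert JC69: p = (3/4)(1 − e^(−4d/3)) = 0.75 × (1 − e^(-0.894667)) = 0.75 × (1 − 0.408744) = 0.443442.
Expected differing sites = pL ≈ 0.443442 × 1876 = 831.897192 ≈ 832.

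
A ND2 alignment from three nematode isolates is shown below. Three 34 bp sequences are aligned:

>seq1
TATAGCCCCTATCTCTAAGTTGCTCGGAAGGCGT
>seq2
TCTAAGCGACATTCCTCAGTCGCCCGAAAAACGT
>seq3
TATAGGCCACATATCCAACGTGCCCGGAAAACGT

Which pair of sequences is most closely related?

seq1 and seq3

seq1–seq2: 14/34 differ, p = 0.412, d = 0.597.
seq1–seq3: 10/34 differ, p = 0.294, d = 0.373.
seq2–seq3: 11/34 differ, p = 0.324, d = 0.423.
The smallest distance is between seq1 and seq3.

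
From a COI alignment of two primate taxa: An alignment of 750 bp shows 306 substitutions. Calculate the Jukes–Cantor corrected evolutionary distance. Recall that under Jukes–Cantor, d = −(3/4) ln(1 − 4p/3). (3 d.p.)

p = 306/750 = 0.408.
d = −(3/4) ln(1 − 4p/3) = −0.75 ln(1 − 0.544) = −0.75 ln(0.456)
  = −0.75 × (-0.785262) = 0.588947 substitutions/site.

0.589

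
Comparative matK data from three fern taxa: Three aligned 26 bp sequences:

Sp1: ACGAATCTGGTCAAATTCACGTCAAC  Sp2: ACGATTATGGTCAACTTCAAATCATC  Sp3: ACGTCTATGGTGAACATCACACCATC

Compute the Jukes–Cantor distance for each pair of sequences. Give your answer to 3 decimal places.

Sp1–Sp2: 6/26 sites differ → p ≈ 0.230769, d = −0.75 ln(1 − 0.307692) = 0.275793 ≈ 0.276.
Sp1–Sp3: 9/26 sites differ → p ≈ 0.346154, d = −0.75 ln(1 − 0.461539) = 0.464280 ≈ 0.464.
Sp2–Sp3: 6/26 sites differ → p ≈ 0.230769, d = −0.75 ln(1 − 0.307692) = 0.275793 ≈ 0.276.

d(Sp1,Sp2) = 0.276, d(Sp1,Sp3) = 0.464, d(Sp2,Sp3) = 0.276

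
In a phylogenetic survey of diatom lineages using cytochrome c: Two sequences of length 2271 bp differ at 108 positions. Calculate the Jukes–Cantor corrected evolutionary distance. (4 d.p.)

0.0491

p = 108/2271 ≈ 0.047556.
d = −(3/4) ln(1 − 4p/3) = −0.75 ln(1 − 0.063408) = −0.75 ln(0.936592)
  = −0.75 × (-0.065508) = 0.049131 substitutions/site.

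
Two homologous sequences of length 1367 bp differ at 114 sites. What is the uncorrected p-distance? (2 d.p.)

0.08

p = 114/1367 = 0.083394… ≈ 0.08 (to 2 d.p.).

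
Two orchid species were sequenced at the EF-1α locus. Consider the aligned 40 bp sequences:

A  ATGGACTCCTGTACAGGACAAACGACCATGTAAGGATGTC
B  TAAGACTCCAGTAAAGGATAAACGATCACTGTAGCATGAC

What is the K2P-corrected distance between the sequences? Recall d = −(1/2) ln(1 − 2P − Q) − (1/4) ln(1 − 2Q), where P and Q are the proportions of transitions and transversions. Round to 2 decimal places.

0.43

Of 40 sites, 4 differences are transitions and 9 are transversions, so P = 4/40 = 0.1 and Q = 9/40 = 0.225.
Under the Kimura two-parameter model, d = −½ ln(1 − 2P − Q) − ¼ ln(1 − 2Q).
1 − 2P − Q = 0.575, giving −½ ln(0.575) = 0.276693.
1 − 2Q = 0.55, giving −¼ ln(0.55) = 0.149459.
d = 0.276693 + 0.149459 = 0.426152.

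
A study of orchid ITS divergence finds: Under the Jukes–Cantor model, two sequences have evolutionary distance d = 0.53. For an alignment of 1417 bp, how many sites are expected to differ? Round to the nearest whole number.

Invert JC69: p = (3/4)(1 − e^(−4d/3)) = 0.75 × (1 − e^(-0.706667)) = 0.75 × (1 − 0.493286) = 0.380036.
Expected differing sites = pL ≈ 0.380036 × 1417 = 538.511012 ≈ 539.

539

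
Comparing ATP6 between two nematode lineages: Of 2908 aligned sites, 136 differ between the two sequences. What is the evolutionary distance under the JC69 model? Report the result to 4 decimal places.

0.0483

p = 136/2908 ≈ 0.046768.
d = −(3/4) ln(1 − 4p/3) = −0.75 ln(1 − 0.062357) = −0.75 ln(0.937643)
  = −0.75 × (-0.064386) = 0.048290 substitutions/site.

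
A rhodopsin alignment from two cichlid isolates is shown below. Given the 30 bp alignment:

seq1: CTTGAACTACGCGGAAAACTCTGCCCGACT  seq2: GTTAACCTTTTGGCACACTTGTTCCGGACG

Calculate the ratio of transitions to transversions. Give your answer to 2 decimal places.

Transitions are A↔G and C↔T; transversions are all other mismatches.
Transitions: 3. Transversions: 12.
R = 3/12 = 0.25.

0.25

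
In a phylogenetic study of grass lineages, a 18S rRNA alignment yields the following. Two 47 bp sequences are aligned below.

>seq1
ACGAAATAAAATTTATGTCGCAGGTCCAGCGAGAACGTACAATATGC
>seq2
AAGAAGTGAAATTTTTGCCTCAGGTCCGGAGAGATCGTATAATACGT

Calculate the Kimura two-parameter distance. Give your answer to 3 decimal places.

0.319

Of 47 sites, 7 differences are transitions and 5 are transversions, so P = 7/47 ≈ 0.148936 and Q = 5/47 ≈ 0.106383.
Under the Kimura two-parameter model, d = −½ ln(1 − 2P − Q) − ¼ ln(1 − 2Q).
1 − 2P − Q = 0.595745, giving −½ ln(0.595745) = 0.258971.
1 − 2Q = 0.787234, giving −¼ ln(0.787234) = 0.059807.
d = 0.258971 + 0.059807 = 0.318778.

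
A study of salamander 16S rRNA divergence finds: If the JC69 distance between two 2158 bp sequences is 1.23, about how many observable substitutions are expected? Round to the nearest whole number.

Invert JC69: p = (3/4)(1 − e^(−4d/3)) = 0.75 × (1 − e^(-1.64)) = 0.75 × (1 − 0.193980) = 0.604515.
Expected differing sites = pL ≈ 0.604515 × 2158 = 1304.54337 ≈ 1305.

1305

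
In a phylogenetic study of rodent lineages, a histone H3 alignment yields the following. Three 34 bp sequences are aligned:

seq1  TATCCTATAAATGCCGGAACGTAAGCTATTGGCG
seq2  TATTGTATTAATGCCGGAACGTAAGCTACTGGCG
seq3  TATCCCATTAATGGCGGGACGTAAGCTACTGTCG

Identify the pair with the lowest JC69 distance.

seq1 and seq2

seq1–seq2: 4/34 differ, p = 0.118, d = 0.128.
seq1–seq3: 6/34 differ, p = 0.176, d = 0.201.
seq2–seq3: 6/34 differ, p = 0.176, d = 0.201.
The smallest distance is between seq1 and seq2.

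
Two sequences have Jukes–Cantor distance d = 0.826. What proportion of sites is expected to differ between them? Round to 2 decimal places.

0.50

p = (3/4)(1 − e^(−4d/3)) = 0.75 × (1 − e^(-1.101333)) = 0.75 × (1 − 0.332428) = 0.500679.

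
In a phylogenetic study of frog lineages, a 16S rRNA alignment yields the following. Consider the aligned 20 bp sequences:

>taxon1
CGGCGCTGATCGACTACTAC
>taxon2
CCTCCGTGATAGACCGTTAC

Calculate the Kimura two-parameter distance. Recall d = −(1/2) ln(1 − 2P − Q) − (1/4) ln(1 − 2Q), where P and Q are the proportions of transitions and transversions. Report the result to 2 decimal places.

Of 20 sites, 3 differences are transitions and 5 are transversions, so P = 3/20 = 0.15 and Q = 5/20 = 0.25.
Under the Kimura two-parameter model, d = −½ ln(1 − 2P − Q) − ¼ ln(1 − 2Q).
1 − 2P − Q = 0.45, giving −½ ln(0.45) = 0.399254.
1 − 2Q = 0.5, giving −¼ ln(0.5) = 0.173287.
d = 0.399254 + 0.173287 = 0.572541.

0.57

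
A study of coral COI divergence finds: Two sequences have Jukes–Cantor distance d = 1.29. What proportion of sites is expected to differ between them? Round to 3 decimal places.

0.616

p = (3/4)(1 − e^(−4d/3)) = 0.75 × (1 − e^(-1.72)) = 0.75 × (1 − 0.179066) = 0.615701.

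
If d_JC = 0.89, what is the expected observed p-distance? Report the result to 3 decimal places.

p = (3/4)(1 − e^(−4d/3)) = 0.75 × (1 − e^(-1.186667)) = 0.75 × (1 − 0.305237) = 0.521072.

0.521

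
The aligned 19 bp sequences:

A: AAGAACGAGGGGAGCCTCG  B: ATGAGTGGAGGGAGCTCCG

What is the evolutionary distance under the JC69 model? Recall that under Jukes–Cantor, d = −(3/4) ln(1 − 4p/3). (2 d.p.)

The sequences differ at 7 of 19 sites (2, 5, 6, 8, 9, 16, 17), so p = 7/19 ≈ 0.368421.
d = −(3/4) ln(1 − 4p/3) = −0.75 ln(1 − 0.491228) = −0.75 ln(0.508772)
  = −0.75 × (-0.675755) = 0.506816 substitutions/site.

0.51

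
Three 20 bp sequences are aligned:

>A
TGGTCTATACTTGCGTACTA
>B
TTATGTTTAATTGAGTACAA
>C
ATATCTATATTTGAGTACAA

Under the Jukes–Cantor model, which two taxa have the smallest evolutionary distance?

A–B: 7/20 differ, p = 0.350, d = 0.471.
A–C: 6/20 differ, p = 0.300, d = 0.383.
B–C: 4/20 differ, p = 0.200, d = 0.233.
The smallest distance is between B and C.

B and C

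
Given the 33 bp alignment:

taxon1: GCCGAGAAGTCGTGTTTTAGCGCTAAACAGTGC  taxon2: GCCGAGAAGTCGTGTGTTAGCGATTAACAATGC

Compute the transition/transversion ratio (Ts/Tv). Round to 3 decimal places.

Transitions are A↔G and C↔T; transversions are all other mismatches.
Transitions: 1. Transversions: 3.
R = 1/3 = 0.333333… ≈ 0.333 (to 3 d.p.).

0.333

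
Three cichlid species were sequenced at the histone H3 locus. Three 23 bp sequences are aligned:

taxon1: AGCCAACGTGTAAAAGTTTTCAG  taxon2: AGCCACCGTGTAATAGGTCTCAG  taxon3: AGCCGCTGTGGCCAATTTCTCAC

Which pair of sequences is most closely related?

taxon1–taxon2: 4/23 differ, p = 0.174, d = 0.198.
taxon1–taxon3: 9/23 differ, p = 0.391, d = 0.553.
taxon2–taxon3: 9/23 differ, p = 0.391, d = 0.553.
The smallest distance is between taxon1 and taxon2.

taxon1 and taxon2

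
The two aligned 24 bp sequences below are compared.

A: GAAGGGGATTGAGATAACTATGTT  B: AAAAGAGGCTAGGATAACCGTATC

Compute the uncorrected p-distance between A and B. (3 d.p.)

0.458

The sequences differ at 11 of 24 positions.
p = 11/24 = 0.458333… ≈ 0.458 (to 3 d.p.).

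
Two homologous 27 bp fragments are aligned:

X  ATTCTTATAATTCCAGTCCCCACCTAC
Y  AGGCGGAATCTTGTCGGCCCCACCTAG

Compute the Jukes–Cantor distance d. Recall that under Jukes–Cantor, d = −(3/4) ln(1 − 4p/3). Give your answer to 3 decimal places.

0.673

The sequences differ at 12 of 27 sites, so p = 12/27 ≈ 0.444444.
d = −(3/4) ln(1 − 4p/3) = −0.75 ln(1 − 0.592592) = −0.75 ln(0.407408)
  = −0.75 × (-0.897940) = 0.673455 substitutions/site.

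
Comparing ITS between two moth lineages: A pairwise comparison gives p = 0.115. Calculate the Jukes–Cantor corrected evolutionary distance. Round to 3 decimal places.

0.125

d = −(3/4) ln(1 − 4p/3) = −0.75 ln(1 − 0.153333) = −0.75 ln(0.846667)
  = −0.75 × (-0.166448) = 0.124836 substitutions/site.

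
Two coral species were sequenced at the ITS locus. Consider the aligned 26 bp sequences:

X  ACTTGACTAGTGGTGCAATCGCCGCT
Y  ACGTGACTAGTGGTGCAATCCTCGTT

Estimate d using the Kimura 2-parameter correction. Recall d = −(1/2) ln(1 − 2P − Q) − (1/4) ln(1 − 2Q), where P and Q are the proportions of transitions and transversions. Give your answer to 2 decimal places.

Of 26 sites, 2 differences are transitions and 2 are transversions, so P = 2/26 ≈ 0.076923 and Q = 2/26 ≈ 0.076923.
Under the Kimura two-parameter model, d = −½ ln(1 − 2P − Q) − ¼ ln(1 − 2Q).
1 − 2P − Q = 0.769231, giving −½ ln(0.769231) = 0.131182.
1 − 2Q = 0.846154, giving −¼ ln(0.846154) = 0.041763.
d = 0.131182 + 0.041763 = 0.172945.

0.17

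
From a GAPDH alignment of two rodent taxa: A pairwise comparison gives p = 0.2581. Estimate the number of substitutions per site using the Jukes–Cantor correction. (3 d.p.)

0.316

d = −(3/4) ln(1 − 4p/3) = −0.75 ln(1 − 0.344133) = −0.75 ln(0.655867)
  = −0.75 × (-0.421797) = 0.316348 substitutions/site.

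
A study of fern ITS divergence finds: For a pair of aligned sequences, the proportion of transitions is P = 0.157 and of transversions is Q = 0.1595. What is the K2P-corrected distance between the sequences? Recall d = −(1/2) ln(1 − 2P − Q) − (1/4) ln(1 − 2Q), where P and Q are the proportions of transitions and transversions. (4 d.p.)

0.4168

Under the Kimura two-parameter model, d = −½ ln(1 − 2P − Q) − ¼ ln(1 − 2Q).
1 − 2P − Q = 0.5265, giving −½ ln(0.5265) = 0.320752.
1 − 2Q = 0.681, giving −¼ ln(0.681) = 0.096048.
d = 0.320752 + 0.096048 = 0.416800.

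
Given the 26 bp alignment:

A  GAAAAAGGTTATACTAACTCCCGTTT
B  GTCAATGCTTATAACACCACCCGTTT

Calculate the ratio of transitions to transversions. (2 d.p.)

0.14

Transitions are A↔G and C↔T; transversions are all other mismatches.
Transitions: 1. Transversions: 7.
R = 1/7 = 0.142857… ≈ 0.14 (to 2 d.p.).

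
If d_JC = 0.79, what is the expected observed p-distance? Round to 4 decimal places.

0.4884

p = (3/4)(1 − e^(−4d/3)) = 0.75 × (1 − e^(-1.053333)) = 0.75 × (1 − 0.348773) = 0.488420.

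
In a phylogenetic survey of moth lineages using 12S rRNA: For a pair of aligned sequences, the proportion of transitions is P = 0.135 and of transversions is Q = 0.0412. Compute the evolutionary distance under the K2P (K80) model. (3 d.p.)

0.208

Under the Kimura two-parameter model, d = −½ ln(1 − 2P − Q) − ¼ ln(1 − 2Q).
1 − 2P − Q = 0.6888, giving −½ ln(0.6888) = 0.186402.
1 − 2Q = 0.9176, giving −¼ ln(0.9176) = 0.021498.
d = 0.186402 + 0.021498 = 0.207900.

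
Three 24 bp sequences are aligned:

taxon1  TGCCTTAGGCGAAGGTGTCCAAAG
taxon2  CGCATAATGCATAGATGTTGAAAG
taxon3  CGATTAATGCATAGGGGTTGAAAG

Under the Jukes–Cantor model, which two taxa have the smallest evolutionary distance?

taxon2 and taxon3

taxon1–taxon2: 9/24 differ, p = 0.375, d = 0.520.
taxon1–taxon3: 10/24 differ, p = 0.417, d = 0.608.
taxon2–taxon3: 4/24 differ, p = 0.167, d = 0.188.
The smallest distance is between taxon2 and taxon3.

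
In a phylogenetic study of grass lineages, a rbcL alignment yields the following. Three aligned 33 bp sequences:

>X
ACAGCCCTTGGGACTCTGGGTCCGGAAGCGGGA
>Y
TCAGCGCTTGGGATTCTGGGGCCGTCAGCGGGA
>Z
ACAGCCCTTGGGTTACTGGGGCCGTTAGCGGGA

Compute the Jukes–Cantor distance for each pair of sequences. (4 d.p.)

X–Y: 6/33 sites differ → p ≈ 0.181818, d = −0.75 ln(1 − 0.242424) = 0.208224 ≈ 0.2082.
X–Z: 6/33 sites differ → p ≈ 0.181818, d = −0.75 ln(1 − 0.242424) = 0.208224 ≈ 0.2082.
Y–Z: 5/33 sites differ → p ≈ 0.151515, d = −0.75 ln(1 − 0.20202) = 0.169254 ≈ 0.1693.

d(X,Y) = 0.2082, d(X,Z) = 0.2082, d(Y,Z) = 0.1693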